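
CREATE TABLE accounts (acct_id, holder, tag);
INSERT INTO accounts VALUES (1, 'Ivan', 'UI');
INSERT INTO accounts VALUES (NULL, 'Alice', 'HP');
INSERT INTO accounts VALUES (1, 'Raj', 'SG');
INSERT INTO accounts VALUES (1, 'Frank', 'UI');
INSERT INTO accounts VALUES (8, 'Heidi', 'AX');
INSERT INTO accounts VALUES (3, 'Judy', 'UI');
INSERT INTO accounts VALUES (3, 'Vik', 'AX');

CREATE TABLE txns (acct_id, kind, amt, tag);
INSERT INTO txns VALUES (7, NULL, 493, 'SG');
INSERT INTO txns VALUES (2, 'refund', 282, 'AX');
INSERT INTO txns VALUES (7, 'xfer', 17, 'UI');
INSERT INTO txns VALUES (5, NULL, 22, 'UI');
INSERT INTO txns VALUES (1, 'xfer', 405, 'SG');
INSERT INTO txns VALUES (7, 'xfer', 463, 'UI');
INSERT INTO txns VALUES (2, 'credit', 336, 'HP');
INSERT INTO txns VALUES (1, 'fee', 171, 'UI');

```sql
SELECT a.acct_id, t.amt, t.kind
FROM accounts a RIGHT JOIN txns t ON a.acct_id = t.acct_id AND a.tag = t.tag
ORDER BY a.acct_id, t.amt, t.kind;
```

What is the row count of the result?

9

RIGHT JOIN keeps every row from `txns`; unmatched rows get NULL for `accounts`'s columns.
Matching on a.acct_id = t.acct_id AND a.tag = t.tag. A NULL in a compared column never satisfies the condition.
- a (acct_id=1, tag=UI) pairs with 1 row(s) of t.
- a (acct_id=NULL, tag=HP) has no partner in t.
- a (acct_id=1, tag=SG) pairs with 1 row(s) of t.
- a (acct_id=1, tag=UI) pairs with 1 row(s) of t.
- a (acct_id=8, tag=AX) has no partner in t.
- a (acct_id=3, tag=UI) has no partner in t.
- a (acct_id=3, tag=AX) has no partner in t.
- plus 6 unmatched t row(s), each kept with NULL a columns.
Total: 3 matched + 6 padded = 9 rows.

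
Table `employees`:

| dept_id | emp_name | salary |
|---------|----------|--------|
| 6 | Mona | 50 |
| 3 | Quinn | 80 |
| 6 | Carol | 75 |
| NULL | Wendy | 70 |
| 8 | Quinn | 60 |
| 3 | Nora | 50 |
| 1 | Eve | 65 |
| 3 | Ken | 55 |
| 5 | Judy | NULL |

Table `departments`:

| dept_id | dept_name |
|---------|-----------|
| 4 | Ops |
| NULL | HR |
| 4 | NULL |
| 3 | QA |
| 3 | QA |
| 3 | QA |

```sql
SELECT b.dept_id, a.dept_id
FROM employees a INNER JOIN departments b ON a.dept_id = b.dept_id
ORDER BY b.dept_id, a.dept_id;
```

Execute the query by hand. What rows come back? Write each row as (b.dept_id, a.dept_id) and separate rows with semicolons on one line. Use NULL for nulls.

(3, 3); (3, 3); (3, 3); (3, 3); (3, 3); (3, 3); (3, 3); (3, 3); (3, 3)

INNER JOIN keeps only pairs where the ON condition holds.
Matching on a.dept_id = b.dept_id. A NULL in a compared column never satisfies the condition.
Matched pairs: 9.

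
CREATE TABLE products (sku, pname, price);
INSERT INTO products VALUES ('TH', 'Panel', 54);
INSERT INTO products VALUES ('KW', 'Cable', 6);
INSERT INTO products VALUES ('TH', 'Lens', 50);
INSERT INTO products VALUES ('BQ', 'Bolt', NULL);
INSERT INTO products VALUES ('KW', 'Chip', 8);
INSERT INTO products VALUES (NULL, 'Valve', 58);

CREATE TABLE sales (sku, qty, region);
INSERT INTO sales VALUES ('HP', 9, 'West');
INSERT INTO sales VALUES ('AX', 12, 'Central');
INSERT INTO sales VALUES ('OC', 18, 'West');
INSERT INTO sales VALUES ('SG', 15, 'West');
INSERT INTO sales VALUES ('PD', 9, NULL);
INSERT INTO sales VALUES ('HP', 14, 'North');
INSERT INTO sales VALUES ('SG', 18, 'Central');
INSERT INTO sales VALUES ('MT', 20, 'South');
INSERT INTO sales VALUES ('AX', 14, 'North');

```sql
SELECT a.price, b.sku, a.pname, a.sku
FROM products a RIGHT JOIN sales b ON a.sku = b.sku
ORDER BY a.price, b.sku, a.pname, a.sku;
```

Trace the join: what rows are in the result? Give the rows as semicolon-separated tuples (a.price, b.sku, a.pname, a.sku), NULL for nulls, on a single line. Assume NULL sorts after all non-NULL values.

(NULL, AX, NULL, NULL); (NULL, AX, NULL, NULL); (NULL, HP, NULL, NULL); (NULL, HP, NULL, NULL); (NULL, MT, NULL, NULL); (NULL, OC, NULL, NULL); (NULL, PD, NULL, NULL); (NULL, SG, NULL, NULL); (NULL, SG, NULL, NULL)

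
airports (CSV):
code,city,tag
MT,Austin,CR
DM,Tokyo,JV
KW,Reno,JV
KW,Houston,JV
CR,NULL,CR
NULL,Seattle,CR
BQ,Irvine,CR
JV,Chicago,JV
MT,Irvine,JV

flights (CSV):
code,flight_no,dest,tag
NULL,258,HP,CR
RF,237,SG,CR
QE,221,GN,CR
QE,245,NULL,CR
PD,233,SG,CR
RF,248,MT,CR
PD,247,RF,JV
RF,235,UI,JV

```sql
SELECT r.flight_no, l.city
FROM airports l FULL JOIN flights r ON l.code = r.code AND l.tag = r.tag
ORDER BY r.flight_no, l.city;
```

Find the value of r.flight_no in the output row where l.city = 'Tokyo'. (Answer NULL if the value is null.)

NULL

FULL OUTER JOIN keeps every row from both sides; unmatched rows get NULL for the other side's columns.
Matching on l.code = r.code AND l.tag = r.tag. A NULL in a compared column never satisfies the condition.
- l row (code=MT, tag=CR): no match → kept, r columns NULL.
- l row (code=DM, tag=JV): no match → kept, r columns NULL.
- l row (code=KW, tag=JV): no match → kept, r columns NULL.
- l row (code=KW, tag=JV): no match → kept, r columns NULL.
- l row (code=CR, tag=CR): no match → kept, r columns NULL.
- l row (code=NULL, tag=CR): no match → kept, r columns NULL.
- l row (code=BQ, tag=CR): no match → kept, r columns NULL.
- l row (code=JV, tag=JV): no match → kept, r columns NULL.
- l row (code=MT, tag=JV): no match → kept, r columns NULL.
- 8 r row(s) had no l match → kept, l columns NULL.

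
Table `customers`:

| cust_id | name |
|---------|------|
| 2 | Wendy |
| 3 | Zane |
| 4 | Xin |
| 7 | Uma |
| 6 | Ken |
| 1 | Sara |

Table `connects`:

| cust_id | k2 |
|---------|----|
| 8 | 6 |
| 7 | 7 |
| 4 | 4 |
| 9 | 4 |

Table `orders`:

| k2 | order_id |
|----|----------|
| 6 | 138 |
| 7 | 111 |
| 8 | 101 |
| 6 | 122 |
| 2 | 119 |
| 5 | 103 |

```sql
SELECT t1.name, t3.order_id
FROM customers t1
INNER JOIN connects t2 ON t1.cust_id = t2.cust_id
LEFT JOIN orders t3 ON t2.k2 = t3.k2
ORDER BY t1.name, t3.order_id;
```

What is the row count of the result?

2

Joins associate left-to-right: customers INNER JOIN connects on cust_id gives 2 intermediate row(s).
Then LEFT JOIN `orders t3` on k2: each of those 2 rows is kept; rows whose t2.k2 has no match in t3 get NULL for t3's columns.
Result: 2 row(s).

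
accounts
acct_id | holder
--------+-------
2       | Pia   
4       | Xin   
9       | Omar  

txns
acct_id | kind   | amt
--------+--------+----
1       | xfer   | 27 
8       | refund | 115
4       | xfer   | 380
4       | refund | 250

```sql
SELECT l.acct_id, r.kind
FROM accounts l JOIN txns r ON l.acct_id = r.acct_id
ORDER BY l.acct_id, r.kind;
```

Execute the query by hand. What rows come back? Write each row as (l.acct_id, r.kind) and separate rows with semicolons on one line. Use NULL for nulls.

(4, refund); (4, xfer)

INNER JOIN keeps only pairs where the ON condition holds.
Matching on l.acct_id = r.acct_id.
Matched pairs: 2.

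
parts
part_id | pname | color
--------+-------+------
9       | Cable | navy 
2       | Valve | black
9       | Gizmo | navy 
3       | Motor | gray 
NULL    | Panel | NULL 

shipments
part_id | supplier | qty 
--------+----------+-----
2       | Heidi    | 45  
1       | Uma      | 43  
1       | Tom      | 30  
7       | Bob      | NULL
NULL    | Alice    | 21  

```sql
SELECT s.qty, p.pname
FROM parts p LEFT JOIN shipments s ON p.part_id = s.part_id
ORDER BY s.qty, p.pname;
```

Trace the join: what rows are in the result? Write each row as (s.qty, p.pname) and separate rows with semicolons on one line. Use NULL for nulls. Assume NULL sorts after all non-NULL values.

LEFT JOIN keeps every row from `parts`; unmatched rows get NULL for `shipments`'s columns.
Matching on p.part_id = s.part_id. A NULL in a compared column never satisfies the condition.
- p[0] part_id=9 → no match; kept with NULLs on the s side.
- p[1] part_id=2 → 1 match(es) in s → 1 row(s).
- p[2] part_id=9 → no match; kept with NULLs on the s side.
- p[3] part_id=3 → no match; kept with NULLs on the s side.
- p[4] part_id=NULL → no match; kept with NULLs on the s side.
After projecting and ordering:
s.qty | p.pname
45 | Valve
NULL | Cable
NULL | Gizmo
NULL | Motor
NULL | Panel

(45, Valve); (NULL, Cable); (NULL, Gizmo); (NULL, Motor); (NULL, Panel)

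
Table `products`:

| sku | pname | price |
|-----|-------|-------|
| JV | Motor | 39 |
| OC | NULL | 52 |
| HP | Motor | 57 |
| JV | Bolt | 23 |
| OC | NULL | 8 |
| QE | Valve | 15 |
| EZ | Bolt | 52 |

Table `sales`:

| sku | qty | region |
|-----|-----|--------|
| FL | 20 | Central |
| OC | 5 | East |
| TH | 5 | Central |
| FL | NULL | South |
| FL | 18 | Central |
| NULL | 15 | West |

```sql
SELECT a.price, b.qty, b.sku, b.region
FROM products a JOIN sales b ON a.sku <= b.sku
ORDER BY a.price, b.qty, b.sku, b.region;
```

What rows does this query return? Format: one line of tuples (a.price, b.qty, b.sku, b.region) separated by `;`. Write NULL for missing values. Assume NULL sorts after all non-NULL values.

INNER JOIN keeps only pairs where the ON condition holds.
Matching on a.sku <= b.sku. A NULL in a compared column never satisfies the condition.
- a (sku=JV) pairs with 2 row(s) of b.
- a (sku=OC) pairs with 2 row(s) of b.
- a (sku=HP) pairs with 2 row(s) of b.
- a (sku=JV) pairs with 2 row(s) of b.
- a (sku=OC) pairs with 2 row(s) of b.
- a (sku=QE) pairs with 1 row(s) of b.
- a (sku=EZ) pairs with 5 row(s) of b.

(8, 5, OC, East); (8, 5, TH, Central); (15, 5, TH, Central); (23, 5, OC, East); (23, 5, TH, Central); (39, 5, OC, East); (39, 5, TH, Central); (52, 5, OC, East); (52, 5, OC, East); (52, 5, TH, Central); (52, 5, TH, Central); (52, 18, FL, Central); (52, 20, FL, Central); (52, NULL, FL, South); (57, 5, OC, East); (57, 5, TH, Central)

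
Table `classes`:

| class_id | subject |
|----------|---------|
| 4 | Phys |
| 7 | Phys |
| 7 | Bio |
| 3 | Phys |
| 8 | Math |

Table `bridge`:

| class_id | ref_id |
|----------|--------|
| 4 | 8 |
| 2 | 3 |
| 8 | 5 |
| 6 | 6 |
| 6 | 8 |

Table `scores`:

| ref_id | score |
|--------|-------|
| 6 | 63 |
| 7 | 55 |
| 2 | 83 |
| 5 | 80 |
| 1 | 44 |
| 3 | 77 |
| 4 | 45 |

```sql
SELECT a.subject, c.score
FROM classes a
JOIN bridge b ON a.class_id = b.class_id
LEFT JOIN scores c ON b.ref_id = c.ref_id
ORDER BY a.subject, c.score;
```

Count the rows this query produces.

Evaluate left to right. First `classes a INNER JOIN bridge b` on class_id: 2 row(s).
Then LEFT JOIN `scores c` on ref_id: each of those 2 rows is kept; rows whose b.ref_id has no match in c get NULL for c's columns.
Result: 2 row(s).

2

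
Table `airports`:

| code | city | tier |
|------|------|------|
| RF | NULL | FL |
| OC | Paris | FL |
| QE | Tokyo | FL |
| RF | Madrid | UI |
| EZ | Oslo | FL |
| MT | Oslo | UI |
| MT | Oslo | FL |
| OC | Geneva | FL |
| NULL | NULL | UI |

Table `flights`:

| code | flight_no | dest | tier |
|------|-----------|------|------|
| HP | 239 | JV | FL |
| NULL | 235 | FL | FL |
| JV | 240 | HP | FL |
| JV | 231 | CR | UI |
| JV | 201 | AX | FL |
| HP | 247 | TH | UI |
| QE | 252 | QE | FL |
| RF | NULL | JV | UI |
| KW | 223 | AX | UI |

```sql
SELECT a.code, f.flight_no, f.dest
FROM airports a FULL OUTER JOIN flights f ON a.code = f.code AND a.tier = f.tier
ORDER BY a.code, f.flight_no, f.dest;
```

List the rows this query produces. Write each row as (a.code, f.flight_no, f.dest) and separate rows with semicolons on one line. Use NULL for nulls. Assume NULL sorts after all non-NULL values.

(EZ, NULL, NULL); (MT, NULL, NULL); (MT, NULL, NULL); (OC, NULL, NULL); (OC, NULL, NULL); (QE, 252, QE); (RF, NULL, JV); (RF, NULL, NULL); (NULL, 201, AX); (NULL, 223, AX); (NULL, 231, CR); (NULL, 235, FL); (NULL, 239, JV); (NULL, 240, HP); (NULL, 247, TH); (NULL, NULL, NULL)

FULL OUTER JOIN keeps every row from both sides; unmatched rows get NULL for the other side's columns.
Matching on a.code = f.code AND a.tier = f.tier. A NULL in a compared column never satisfies the condition.
Matched pairs: 2; unmatched a rows kept: 7; unmatched f rows kept: 7.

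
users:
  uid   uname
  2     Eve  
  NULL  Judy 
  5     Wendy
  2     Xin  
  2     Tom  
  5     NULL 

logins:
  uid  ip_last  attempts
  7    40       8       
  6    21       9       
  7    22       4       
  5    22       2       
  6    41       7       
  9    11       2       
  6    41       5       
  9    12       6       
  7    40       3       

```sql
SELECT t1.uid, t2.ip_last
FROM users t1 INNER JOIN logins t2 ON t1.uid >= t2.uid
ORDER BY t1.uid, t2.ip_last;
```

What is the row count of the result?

INNER JOIN keeps only pairs where the ON condition holds.
Matching on t1.uid >= t2.uid. A NULL in a compared column never satisfies the condition.
- t1 (uid=2) has no partner → excluded.
- t1 (uid=NULL) has no partner → excluded.
- t1 (uid=5) pairs with 1 row(s) of t2.
- t1 (uid=2) has no partner → excluded.
- t1 (uid=2) has no partner → excluded.
- t1 (uid=5) pairs with 1 row(s) of t2.
Total: 2 rows.

2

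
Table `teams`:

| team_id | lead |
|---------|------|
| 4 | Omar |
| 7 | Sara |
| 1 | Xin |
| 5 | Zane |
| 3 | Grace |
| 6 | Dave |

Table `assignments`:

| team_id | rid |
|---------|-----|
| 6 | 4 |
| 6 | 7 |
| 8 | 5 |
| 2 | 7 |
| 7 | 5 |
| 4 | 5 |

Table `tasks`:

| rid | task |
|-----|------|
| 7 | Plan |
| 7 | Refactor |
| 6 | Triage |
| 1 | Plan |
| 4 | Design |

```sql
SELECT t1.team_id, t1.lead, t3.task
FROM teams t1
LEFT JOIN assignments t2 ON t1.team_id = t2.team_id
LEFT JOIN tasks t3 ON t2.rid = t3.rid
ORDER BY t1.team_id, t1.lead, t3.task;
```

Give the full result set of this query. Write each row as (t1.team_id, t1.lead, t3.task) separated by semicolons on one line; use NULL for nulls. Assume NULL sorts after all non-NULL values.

Step 1 — t1 LEFT JOIN t2 on team_id → 7 row(s).
Then LEFT JOIN `tasks t3` on rid: each of those 7 rows is kept; rows whose t2.rid has no match in t3 get NULL for t3's columns.

(1, Xin, NULL); (3, Grace, NULL); (4, Omar, NULL); (5, Zane, NULL); (6, Dave, Design); (6, Dave, Plan); (6, Dave, Refactor); (7, Sara, NULL)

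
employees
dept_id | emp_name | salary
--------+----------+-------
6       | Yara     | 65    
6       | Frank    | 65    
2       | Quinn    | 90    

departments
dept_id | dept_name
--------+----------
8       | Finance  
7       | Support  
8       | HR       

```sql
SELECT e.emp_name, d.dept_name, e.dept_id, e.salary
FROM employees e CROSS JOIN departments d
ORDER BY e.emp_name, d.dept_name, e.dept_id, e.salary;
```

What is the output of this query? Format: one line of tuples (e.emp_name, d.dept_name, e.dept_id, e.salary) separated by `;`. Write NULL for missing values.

(Frank, Finance, 6, 65); (Frank, HR, 6, 65); (Frank, Support, 6, 65); (Quinn, Finance, 2, 90); (Quinn, HR, 2, 90); (Quinn, Support, 2, 90); (Yara, Finance, 6, 65); (Yara, HR, 6, 65); (Yara, Support, 6, 65)

CROSS JOIN pairs every row of `employees` with every row of `departments`: 3 × 3 = 9 rows.
After projecting and ordering:
e.emp_name | d.dept_name | e.dept_id | e.salary
Frank | Finance | 6 | 65
Frank | HR | 6 | 65
Frank | Support | 6 | 65
Quinn | Finance | 2 | 90
Quinn | HR | 2 | 90
Quinn | Support | 2 | 90
Yara | Finance | 6 | 65
Yara | HR | 6 | 65
Yara | Support | 6 | 65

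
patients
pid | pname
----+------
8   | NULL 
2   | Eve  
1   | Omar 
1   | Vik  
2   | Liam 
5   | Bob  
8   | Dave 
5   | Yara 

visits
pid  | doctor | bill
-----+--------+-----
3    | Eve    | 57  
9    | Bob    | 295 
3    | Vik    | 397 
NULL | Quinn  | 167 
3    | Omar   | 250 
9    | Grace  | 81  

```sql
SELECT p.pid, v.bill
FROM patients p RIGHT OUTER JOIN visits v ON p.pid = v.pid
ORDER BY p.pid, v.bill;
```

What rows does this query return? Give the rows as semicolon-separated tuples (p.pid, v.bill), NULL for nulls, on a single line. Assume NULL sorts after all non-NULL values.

(NULL, 57); (NULL, 81); (NULL, 167); (NULL, 250); (NULL, 295); (NULL, 397)

RIGHT JOIN keeps every row from `visits`; unmatched rows get NULL for `patients`'s columns.
Matching on p.pid = v.pid. A NULL in a compared column never satisfies the condition.
- p (pid=8) has no partner in v.
- p (pid=2) has no partner in v.
- p (pid=1) has no partner in v.
- p (pid=1) has no partner in v.
- p (pid=2) has no partner in v.
- p (pid=5) has no partner in v.
- p (pid=8) has no partner in v.
- p (pid=5) has no partner in v.
- 6 v row(s) had no p match → kept, p columns NULL.
After projecting and ordering:
p.pid | v.bill
NULL | 57
NULL | 81
NULL | 167
NULL | 250
NULL | 295
NULL | 397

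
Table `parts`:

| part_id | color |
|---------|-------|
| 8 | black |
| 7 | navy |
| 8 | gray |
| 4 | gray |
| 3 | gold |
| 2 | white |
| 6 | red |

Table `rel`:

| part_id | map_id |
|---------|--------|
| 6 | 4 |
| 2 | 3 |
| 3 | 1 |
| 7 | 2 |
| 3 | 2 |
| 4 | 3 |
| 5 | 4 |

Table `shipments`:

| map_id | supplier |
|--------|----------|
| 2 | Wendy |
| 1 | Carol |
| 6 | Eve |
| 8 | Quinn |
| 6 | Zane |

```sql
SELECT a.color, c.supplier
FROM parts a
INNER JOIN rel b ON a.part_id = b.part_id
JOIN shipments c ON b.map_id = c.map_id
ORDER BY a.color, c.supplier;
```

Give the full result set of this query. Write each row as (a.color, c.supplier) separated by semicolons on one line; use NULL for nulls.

(gold, Carol); (gold, Wendy); (navy, Wendy)

Evaluate left to right. First `parts a INNER JOIN rel b` on part_id: 6 row(s).
Then INNER JOIN `shipments c` on map_id: keep only rows whose b.map_id appears in c.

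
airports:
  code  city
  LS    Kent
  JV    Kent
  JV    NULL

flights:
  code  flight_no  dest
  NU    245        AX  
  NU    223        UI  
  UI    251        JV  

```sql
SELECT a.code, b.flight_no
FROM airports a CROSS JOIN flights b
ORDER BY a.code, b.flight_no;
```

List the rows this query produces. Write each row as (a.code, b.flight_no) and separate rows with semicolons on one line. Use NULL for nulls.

(JV, 223); (JV, 223); (JV, 245); (JV, 245); (JV, 251); (JV, 251); (LS, 223); (LS, 245); (LS, 251)

CROSS JOIN pairs every row of `airports` with every row of `flights`: 3 × 3 = 9 rows.
After projecting and ordering:
a.code | b.flight_no
JV | 223
JV | 223
JV | 245
JV | 245
JV | 251
JV | 251
LS | 223
LS | 245
LS | 251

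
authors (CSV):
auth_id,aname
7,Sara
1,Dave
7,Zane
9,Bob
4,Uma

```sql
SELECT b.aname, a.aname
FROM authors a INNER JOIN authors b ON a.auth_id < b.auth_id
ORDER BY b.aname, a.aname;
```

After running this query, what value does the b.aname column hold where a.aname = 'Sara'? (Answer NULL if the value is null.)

INNER JOIN keeps only pairs where the ON condition holds.
Matching on a.auth_id < b.auth_id.
- a (auth_id=7) pairs with 1 row(s) of b.
- a (auth_id=1) pairs with 4 row(s) of b.
- a (auth_id=7) pairs with 1 row(s) of b.
- a (auth_id=9) has no partner → excluded.
- a (auth_id=4) pairs with 3 row(s) of b.

Bob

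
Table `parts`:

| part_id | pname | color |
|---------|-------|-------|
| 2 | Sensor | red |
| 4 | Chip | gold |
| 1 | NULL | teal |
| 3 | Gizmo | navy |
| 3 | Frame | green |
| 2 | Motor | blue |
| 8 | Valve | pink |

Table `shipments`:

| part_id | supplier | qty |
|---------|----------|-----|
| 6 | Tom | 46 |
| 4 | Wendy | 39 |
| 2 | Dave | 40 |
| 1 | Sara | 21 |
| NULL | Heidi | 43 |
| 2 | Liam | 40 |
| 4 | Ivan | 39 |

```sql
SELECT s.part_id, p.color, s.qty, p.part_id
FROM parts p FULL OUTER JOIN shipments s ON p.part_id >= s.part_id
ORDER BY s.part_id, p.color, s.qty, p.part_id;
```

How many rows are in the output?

FULL OUTER JOIN keeps every row from both sides; unmatched rows get NULL for the other side's columns.
Matching on p.part_id >= s.part_id. A NULL in a compared column never satisfies the condition.
- part_id=2: 3 matching s row(s), so 3 row(s) emitted.
- part_id=4: 5 matching s row(s), so 5 row(s) emitted.
- part_id=1: 1 matching s row(s), so 1 row(s) emitted.
- part_id=3: 3 matching s row(s), so 3 row(s) emitted.
- part_id=3: 3 matching s row(s), so 3 row(s) emitted.
- part_id=2: 3 matching s row(s), so 3 row(s) emitted.
- part_id=8: 6 matching s row(s), so 6 row(s) emitted.
- 1 row(s) from s found no p partner → padded with NULL.
Total: 24 matched + 1 padded = 25 rows.

25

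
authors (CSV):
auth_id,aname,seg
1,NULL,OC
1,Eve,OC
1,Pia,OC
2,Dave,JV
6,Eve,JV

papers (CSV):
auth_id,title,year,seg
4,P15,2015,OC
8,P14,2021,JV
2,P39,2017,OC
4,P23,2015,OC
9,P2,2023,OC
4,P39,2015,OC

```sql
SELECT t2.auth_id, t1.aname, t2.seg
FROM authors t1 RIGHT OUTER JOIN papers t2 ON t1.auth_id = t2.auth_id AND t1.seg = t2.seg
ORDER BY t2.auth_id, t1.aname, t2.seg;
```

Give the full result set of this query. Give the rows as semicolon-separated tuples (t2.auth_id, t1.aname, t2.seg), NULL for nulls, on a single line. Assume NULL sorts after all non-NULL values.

(2, NULL, OC); (4, NULL, OC); (4, NULL, OC); (4, NULL, OC); (8, NULL, JV); (9, NULL, OC)

RIGHT JOIN keeps every row from `papers`; unmatched rows get NULL for `authors`'s columns.
Matching on t1.auth_id = t2.auth_id AND t1.seg = t2.seg.
- t1 row (auth_id=1, seg=OC): no match.
- t1 row (auth_id=1, seg=OC): no match.
- t1 row (auth_id=1, seg=OC): no match.
- t1 row (auth_id=2, seg=JV): no match.
- t1 row (auth_id=6, seg=JV): no match.
- 6 t2 row(s) had no t1 match → kept, t1 columns NULL.
After projecting and ordering:
t2.auth_id | t1.aname | t2.seg
2 | NULL | OC
4 | NULL | OC
4 | NULL | OC
4 | NULL | OC
8 | NULL | JV
9 | NULL | OC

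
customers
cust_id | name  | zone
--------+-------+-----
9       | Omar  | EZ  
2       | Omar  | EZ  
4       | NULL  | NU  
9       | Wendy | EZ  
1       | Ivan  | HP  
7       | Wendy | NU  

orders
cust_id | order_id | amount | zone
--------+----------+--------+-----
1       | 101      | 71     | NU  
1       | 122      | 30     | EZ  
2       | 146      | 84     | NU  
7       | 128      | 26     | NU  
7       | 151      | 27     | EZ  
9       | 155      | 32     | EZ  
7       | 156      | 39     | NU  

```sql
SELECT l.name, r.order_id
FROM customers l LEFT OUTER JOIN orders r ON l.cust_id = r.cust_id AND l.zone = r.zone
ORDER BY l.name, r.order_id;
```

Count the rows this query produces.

7

LEFT JOIN keeps every row from `customers`; unmatched rows get NULL for `orders`'s columns.
Matching on l.cust_id = r.cust_id AND l.zone = r.zone.
Matched pairs: 4; unmatched l rows kept: 3.
Total: 4 matched + 3 padded = 7 rows.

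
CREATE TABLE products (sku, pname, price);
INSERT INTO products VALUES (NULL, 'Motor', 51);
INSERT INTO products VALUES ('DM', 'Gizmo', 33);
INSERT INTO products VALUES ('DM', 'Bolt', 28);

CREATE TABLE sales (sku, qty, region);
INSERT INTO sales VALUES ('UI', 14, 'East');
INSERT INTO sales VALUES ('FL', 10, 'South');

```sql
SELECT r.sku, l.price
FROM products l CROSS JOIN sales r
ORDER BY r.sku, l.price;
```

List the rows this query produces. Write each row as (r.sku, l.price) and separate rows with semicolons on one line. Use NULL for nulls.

(FL, 28); (FL, 33); (FL, 51); (UI, 28); (UI, 33); (UI, 51)

CROSS JOIN pairs every row of `products` with every row of `sales`: 3 × 2 = 6 rows.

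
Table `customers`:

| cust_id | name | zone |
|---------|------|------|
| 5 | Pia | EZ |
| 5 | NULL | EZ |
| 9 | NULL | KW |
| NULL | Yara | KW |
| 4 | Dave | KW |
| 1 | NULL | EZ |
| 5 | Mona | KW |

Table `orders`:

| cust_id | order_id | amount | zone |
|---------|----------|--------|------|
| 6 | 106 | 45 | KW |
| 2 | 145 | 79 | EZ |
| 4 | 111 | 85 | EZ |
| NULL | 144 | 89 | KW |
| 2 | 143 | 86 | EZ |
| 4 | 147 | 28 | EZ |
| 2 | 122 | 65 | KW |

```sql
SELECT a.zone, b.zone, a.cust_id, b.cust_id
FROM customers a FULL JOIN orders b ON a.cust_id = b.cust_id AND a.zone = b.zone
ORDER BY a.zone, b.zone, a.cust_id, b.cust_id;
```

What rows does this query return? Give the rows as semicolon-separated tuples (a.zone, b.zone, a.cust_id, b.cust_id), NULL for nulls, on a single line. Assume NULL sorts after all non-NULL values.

FULL OUTER JOIN keeps every row from both sides; unmatched rows get NULL for the other side's columns.
Matching on a.cust_id = b.cust_id AND a.zone = b.zone. A NULL in a compared column never satisfies the condition.
- a[0] cust_id=5, zone=EZ → no match; kept with NULLs on the b side.
- a[1] cust_id=5, zone=EZ → no match; kept with NULLs on the b side.
- a[2] cust_id=9, zone=KW → no match; kept with NULLs on the b side.
- a[3] cust_id=NULL, zone=KW → no match; kept with NULLs on the b side.
- a[4] cust_id=4, zone=KW → no match; kept with NULLs on the b side.
- a[5] cust_id=1, zone=EZ → no match; kept with NULLs on the b side.
- a[6] cust_id=5, zone=KW → no match; kept with NULLs on the b side.
- 7 row(s) from b found no a partner → padded with NULL.

(EZ, NULL, 1, NULL); (EZ, NULL, 5, NULL); (EZ, NULL, 5, NULL); (KW, NULL, 4, NULL); (KW, NULL, 5, NULL); (KW, NULL, 9, NULL); (KW, NULL, NULL, NULL); (NULL, EZ, NULL, 2); (NULL, EZ, NULL, 2); (NULL, EZ, NULL, 4); (NULL, EZ, NULL, 4); (NULL, KW, NULL, 2); (NULL, KW, NULL, 6); (NULL, KW, NULL, NULL)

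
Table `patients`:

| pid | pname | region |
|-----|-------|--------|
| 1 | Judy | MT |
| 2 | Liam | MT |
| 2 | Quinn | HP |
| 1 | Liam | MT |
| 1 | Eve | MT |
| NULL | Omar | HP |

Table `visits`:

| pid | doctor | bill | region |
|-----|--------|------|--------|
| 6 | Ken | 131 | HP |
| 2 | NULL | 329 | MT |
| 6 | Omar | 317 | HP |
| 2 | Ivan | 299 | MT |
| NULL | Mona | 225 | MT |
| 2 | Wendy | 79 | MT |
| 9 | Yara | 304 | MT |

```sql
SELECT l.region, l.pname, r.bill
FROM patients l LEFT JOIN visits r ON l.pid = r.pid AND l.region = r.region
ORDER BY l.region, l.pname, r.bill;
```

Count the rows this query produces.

LEFT JOIN keeps every row from `patients`; unmatched rows get NULL for `visits`'s columns.
Matching on l.pid = r.pid AND l.region = r.region. A NULL in a compared column never satisfies the condition.
- l (pid=1, region=MT) has no partner → padded with NULL.
- l (pid=2, region=MT) pairs with 3 row(s) of r.
- l (pid=2, region=HP) has no partner → padded with NULL.
- l (pid=1, region=MT) has no partner → padded with NULL.
- l (pid=1, region=MT) has no partner → padded with NULL.
- l (pid=NULL, region=HP) has no partner → padded with NULL.
Total: 3 matched + 5 padded = 8 rows.

8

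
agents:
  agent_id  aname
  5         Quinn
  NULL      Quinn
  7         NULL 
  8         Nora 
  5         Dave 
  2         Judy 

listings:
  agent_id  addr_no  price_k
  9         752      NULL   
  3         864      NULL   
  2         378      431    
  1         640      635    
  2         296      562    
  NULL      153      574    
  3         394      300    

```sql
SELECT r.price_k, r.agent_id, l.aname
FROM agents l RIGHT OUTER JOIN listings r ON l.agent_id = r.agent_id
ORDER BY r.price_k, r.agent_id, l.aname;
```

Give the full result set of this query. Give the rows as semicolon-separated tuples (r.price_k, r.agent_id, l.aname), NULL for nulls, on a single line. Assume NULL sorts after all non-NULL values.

RIGHT JOIN keeps every row from `listings`; unmatched rows get NULL for `agents`'s columns.
Matching on l.agent_id = r.agent_id. A NULL in a compared column never satisfies the condition.
- l row (agent_id=5): no match.
- l row (agent_id=NULL): no match.
- l row (agent_id=7): no match.
- l row (agent_id=8): no match.
- l row (agent_id=5): no match.
- l row (agent_id=2): matches 2 r row(s) → 2 output row(s).
- 5 r row(s) had no l match → kept, l columns NULL.
After projecting and ordering:
r.price_k | r.agent_id | l.aname
300 | 3 | NULL
431 | 2 | Judy
562 | 2 | Judy
574 | NULL | NULL
635 | 1 | NULL
NULL | 3 | NULL
NULL | 9 | NULL

(300, 3, NULL); (431, 2, Judy); (562, 2, Judy); (574, NULL, NULL); (635, 1, NULL); (NULL, 3, NULL); (NULL, 9, NULL)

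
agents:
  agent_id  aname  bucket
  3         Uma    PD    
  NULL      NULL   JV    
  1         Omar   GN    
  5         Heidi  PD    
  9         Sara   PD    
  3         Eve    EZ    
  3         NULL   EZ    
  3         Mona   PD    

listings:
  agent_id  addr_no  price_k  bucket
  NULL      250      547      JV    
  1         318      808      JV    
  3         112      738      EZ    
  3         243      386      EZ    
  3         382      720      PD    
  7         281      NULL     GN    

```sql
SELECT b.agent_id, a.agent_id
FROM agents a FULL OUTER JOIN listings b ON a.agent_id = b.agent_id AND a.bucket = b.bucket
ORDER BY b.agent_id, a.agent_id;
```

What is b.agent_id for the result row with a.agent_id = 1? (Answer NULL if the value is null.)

NULL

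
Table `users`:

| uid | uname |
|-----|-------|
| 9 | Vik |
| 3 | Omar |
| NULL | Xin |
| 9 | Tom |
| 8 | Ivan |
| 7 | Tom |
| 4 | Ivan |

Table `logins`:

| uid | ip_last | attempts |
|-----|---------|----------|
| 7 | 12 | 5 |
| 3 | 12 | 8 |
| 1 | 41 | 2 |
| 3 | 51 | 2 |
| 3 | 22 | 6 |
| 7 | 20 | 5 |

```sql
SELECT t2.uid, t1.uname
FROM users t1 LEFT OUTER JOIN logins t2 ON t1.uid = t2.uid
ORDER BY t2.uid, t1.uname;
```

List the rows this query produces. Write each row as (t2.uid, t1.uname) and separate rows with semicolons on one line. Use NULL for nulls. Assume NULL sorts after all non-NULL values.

(3, Omar); (3, Omar); (3, Omar); (7, Tom); (7, Tom); (NULL, Ivan); (NULL, Ivan); (NULL, Tom); (NULL, Vik); (NULL, Xin)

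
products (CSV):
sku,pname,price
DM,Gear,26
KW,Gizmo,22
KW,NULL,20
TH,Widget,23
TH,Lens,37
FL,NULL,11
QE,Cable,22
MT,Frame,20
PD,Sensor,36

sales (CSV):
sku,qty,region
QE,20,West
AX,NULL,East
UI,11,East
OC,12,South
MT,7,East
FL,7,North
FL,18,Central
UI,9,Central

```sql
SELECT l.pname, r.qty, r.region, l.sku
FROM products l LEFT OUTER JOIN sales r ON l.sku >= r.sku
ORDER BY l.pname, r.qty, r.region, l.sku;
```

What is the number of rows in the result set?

LEFT JOIN keeps every row from `products`; unmatched rows get NULL for `sales`'s columns.
Matching on l.sku >= r.sku.
Matched pairs: 37; unmatched l rows kept: 0.
Total: 37 rows.

37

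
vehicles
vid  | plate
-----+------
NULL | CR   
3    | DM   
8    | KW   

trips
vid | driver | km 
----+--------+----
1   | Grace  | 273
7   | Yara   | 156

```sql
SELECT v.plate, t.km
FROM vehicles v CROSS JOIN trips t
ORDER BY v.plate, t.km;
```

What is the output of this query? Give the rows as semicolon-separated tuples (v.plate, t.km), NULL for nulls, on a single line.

(CR, 156); (CR, 273); (DM, 156); (DM, 273); (KW, 156); (KW, 273)

CROSS JOIN pairs every row of `vehicles` with every row of `trips`: 3 × 2 = 6 rows.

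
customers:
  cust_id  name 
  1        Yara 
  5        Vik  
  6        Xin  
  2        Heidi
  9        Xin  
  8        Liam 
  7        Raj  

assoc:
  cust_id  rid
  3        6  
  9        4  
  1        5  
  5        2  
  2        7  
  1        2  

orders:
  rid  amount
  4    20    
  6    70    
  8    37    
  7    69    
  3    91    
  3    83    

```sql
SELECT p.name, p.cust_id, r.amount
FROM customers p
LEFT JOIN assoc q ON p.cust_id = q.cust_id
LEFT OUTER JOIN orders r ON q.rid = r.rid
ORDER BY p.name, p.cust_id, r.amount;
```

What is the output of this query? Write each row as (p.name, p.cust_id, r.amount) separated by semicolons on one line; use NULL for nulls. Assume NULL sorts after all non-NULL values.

(Heidi, 2, 69); (Liam, 8, NULL); (Raj, 7, NULL); (Vik, 5, NULL); (Xin, 6, NULL); (Xin, 9, 20); (Yara, 1, NULL); (Yara, 1, NULL)

Evaluate left to right. First `customers p LEFT JOIN assoc q` on cust_id: 8 row(s).
Then LEFT JOIN `orders r` on rid: each of those 8 rows is kept; rows whose q.rid has no match in r get NULL for r's columns.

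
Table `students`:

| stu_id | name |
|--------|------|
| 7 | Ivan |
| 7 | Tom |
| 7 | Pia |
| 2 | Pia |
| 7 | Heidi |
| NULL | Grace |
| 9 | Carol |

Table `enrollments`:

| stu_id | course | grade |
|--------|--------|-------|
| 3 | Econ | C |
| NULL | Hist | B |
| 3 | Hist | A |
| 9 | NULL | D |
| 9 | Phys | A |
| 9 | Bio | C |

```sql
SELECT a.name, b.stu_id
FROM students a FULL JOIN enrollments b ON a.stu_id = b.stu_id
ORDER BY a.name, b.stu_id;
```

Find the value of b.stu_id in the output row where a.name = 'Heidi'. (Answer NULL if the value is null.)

FULL OUTER JOIN keeps every row from both sides; unmatched rows get NULL for the other side's columns.
Matching on a.stu_id = b.stu_id. A NULL in a compared column never satisfies the condition.
Matched pairs: 3; unmatched a rows kept: 6; unmatched b rows kept: 3.

NULL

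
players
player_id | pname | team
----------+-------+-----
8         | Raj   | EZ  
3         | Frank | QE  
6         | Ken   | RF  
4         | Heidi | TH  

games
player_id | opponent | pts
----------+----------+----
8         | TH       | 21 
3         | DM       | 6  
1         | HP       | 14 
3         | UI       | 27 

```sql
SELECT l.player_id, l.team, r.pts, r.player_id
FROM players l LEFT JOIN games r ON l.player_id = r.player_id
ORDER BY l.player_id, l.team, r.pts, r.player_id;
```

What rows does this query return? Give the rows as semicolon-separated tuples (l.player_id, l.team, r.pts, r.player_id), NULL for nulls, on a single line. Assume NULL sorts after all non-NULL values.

(3, QE, 6, 3); (3, QE, 27, 3); (4, TH, NULL, NULL); (6, RF, NULL, NULL); (8, EZ, 21, 8)

LEFT JOIN keeps every row from `players`; unmatched rows get NULL for `games`'s columns.
Matching on l.player_id = r.player_id.
- l[0] player_id=8 → 1 match(es) in r → 1 row(s).
- l[1] player_id=3 → 2 match(es) in r → 2 row(s).
- l[2] player_id=6 → no match; kept with NULLs on the r side.
- l[3] player_id=4 → no match; kept with NULLs on the r side.
After projecting and ordering:
l.player_id | l.team | r.pts | r.player_id
3 | QE | 6 | 3
3 | QE | 27 | 3
4 | TH | NULL | NULL
6 | RF | NULL | NULL
8 | EZ | 21 | 8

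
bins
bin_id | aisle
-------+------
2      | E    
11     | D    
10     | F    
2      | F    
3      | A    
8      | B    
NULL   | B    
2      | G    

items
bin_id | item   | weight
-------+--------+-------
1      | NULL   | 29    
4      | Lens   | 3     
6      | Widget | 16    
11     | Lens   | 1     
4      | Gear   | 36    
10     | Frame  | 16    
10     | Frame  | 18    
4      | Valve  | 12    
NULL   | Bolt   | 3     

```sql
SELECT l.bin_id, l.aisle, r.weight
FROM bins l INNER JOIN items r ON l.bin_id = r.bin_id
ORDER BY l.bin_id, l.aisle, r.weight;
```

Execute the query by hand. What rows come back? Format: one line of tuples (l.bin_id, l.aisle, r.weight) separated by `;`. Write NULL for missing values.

INNER JOIN keeps only pairs where the ON condition holds.
Matching on l.bin_id = r.bin_id. A NULL in a compared column never satisfies the condition.
Matched pairs: 3.

(10, F, 16); (10, F, 18); (11, D, 1)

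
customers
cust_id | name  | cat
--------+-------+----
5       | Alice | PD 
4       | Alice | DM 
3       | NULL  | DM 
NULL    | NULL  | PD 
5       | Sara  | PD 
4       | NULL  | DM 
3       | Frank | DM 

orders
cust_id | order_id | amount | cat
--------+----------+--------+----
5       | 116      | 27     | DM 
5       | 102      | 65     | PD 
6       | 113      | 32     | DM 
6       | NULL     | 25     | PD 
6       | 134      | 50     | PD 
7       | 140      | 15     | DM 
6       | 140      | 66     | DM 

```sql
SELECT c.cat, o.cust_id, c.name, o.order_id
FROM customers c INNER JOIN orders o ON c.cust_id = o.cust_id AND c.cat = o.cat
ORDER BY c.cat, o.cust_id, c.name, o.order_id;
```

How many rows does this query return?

INNER JOIN keeps only pairs where the ON condition holds.
Matching on c.cust_id = o.cust_id AND c.cat = o.cat. A NULL in a compared column never satisfies the condition.
- cust_id=5, cat=PD: 1 matching o row(s), so 1 row(s) emitted.
- cust_id=4, cat=DM: no matching o row, dropped.
- cust_id=3, cat=DM: no matching o row, dropped.
- cust_id=NULL, cat=PD: no matching o row, dropped.
- cust_id=5, cat=PD: 1 matching o row(s), so 1 row(s) emitted.
- cust_id=4, cat=DM: no matching o row, dropped.
- cust_id=3, cat=DM: no matching o row, dropped.
Total: 2 rows.

2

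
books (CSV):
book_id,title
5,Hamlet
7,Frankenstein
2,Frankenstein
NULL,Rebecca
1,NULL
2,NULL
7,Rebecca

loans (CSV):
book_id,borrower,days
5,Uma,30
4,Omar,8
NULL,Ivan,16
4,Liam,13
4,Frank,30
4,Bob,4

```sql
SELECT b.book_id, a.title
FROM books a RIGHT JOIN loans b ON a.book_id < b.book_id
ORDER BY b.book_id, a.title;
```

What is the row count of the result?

16

RIGHT JOIN keeps every row from `loans`; unmatched rows get NULL for `books`'s columns.
Matching on a.book_id < b.book_id. A NULL in a compared column never satisfies the condition.
- a row (book_id=5): no match.
- a row (book_id=7): no match.
- a row (book_id=2): matches 5 b row(s) → 5 output row(s).
- a row (book_id=NULL): no match.
- a row (book_id=1): matches 5 b row(s) → 5 output row(s).
- a row (book_id=2): matches 5 b row(s) → 5 output row(s).
- a row (book_id=7): no match.
- 1 b row(s) had no a match → kept, a columns NULL.
Total: 15 matched + 1 padded = 16 rows.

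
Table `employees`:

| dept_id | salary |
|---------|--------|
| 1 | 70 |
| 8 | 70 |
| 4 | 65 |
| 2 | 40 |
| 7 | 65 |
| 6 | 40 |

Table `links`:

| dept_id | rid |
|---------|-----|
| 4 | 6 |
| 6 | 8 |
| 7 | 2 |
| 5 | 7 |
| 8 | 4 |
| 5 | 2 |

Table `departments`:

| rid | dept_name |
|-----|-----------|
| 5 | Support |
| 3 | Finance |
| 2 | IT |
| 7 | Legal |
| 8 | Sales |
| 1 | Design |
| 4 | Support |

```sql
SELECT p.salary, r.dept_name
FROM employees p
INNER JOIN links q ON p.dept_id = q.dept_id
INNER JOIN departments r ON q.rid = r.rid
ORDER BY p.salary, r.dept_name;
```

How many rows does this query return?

3

Evaluate left to right. First `employees p INNER JOIN links q` on dept_id: 4 row(s).
Then INNER JOIN `departments r` on rid: keep only rows whose q.rid appears in r.
Result: 3 row(s).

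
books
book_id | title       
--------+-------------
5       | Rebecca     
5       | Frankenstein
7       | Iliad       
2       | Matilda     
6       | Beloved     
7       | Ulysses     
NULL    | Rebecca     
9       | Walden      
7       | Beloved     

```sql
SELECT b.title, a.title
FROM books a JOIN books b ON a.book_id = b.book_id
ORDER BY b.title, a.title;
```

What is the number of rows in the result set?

INNER JOIN keeps only pairs where the ON condition holds.
Matching on a.book_id = b.book_id. A NULL in a compared column never satisfies the condition.
- a[0] book_id=5 → 2 match(es) in b → 2 row(s).
- a[1] book_id=5 → 2 match(es) in b → 2 row(s).
- a[2] book_id=7 → 3 match(es) in b → 3 row(s).
- a[3] book_id=2 → 1 match(es) in b → 1 row(s).
- a[4] book_id=6 → 1 match(es) in b → 1 row(s).
- a[5] book_id=7 → 3 match(es) in b → 3 row(s).
- a[6] book_id=NULL → no match; dropped.
- a[7] book_id=9 → 1 match(es) in b → 1 row(s).
- a[8] book_id=7 → 3 match(es) in b → 3 row(s).
Total: 16 rows.

16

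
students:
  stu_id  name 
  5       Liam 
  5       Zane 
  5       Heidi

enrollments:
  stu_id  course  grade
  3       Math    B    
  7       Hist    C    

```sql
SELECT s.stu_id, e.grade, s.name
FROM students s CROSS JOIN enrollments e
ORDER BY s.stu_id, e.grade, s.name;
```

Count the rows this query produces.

6

CROSS JOIN pairs every row of `students` with every row of `enrollments`: 3 × 2 = 6 rows.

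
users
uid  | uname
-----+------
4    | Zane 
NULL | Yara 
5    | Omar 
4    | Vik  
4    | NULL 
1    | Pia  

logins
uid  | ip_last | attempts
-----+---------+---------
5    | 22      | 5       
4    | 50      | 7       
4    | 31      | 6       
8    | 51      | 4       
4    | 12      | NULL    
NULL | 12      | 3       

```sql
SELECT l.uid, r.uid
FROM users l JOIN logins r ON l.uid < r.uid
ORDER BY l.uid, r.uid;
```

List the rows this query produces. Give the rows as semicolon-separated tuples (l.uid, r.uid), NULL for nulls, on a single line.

(1, 4); (1, 4); (1, 4); (1, 5); (1, 8); (4, 5); (4, 5); (4, 5); (4, 8); (4, 8); (4, 8); (5, 8)

INNER JOIN keeps only pairs where the ON condition holds.
Matching on l.uid < r.uid. A NULL in a compared column never satisfies the condition.
- l row (uid=4): matches 2 r row(s) → 2 output row(s).
- l row (uid=NULL): no match → dropped.
- l row (uid=5): matches 1 r row(s) → 1 output row(s).
- l row (uid=4): matches 2 r row(s) → 2 output row(s).
- l row (uid=4): matches 2 r row(s) → 2 output row(s).
- l row (uid=1): matches 5 r row(s) → 5 output row(s).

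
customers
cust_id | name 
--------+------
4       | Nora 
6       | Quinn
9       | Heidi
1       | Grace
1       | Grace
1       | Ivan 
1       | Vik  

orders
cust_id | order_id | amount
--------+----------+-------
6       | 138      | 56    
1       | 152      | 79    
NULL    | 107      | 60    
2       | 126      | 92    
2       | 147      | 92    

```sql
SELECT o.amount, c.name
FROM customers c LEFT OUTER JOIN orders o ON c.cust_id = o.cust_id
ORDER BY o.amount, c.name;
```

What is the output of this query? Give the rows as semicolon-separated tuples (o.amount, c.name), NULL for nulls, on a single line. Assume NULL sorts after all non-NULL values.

LEFT JOIN keeps every row from `customers`; unmatched rows get NULL for `orders`'s columns.
Matching on c.cust_id = o.cust_id. A NULL in a compared column never satisfies the condition.
- c row (cust_id=4): no match → kept, o columns NULL.
- c row (cust_id=6): matches 1 o row(s) → 1 output row(s).
- c row (cust_id=9): no match → kept, o columns NULL.
- c row (cust_id=1): matches 1 o row(s) → 1 output row(s).
- c row (cust_id=1): matches 1 o row(s) → 1 output row(s).
- c row (cust_id=1): matches 1 o row(s) → 1 output row(s).
- c row (cust_id=1): matches 1 o row(s) → 1 output row(s).
After projecting and ordering:
o.amount | c.name
56 | Quinn
79 | Grace
79 | Grace
79 | Ivan
79 | Vik
NULL | Heidi
NULL | Nora

(56, Quinn); (79, Grace); (79, Grace); (79, Ivan); (79, Vik); (NULL, Heidi); (NULL, Nora)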